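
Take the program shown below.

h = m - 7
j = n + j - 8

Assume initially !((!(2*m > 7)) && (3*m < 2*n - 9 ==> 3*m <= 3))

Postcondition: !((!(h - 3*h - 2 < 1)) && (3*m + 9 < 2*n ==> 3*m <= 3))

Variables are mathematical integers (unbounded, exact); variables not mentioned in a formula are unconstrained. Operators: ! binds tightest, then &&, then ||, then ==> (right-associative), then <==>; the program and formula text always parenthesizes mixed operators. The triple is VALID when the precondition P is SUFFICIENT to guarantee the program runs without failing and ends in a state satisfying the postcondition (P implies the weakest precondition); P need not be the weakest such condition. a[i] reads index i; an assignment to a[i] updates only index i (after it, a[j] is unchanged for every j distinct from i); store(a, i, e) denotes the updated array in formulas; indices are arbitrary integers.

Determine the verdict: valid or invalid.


Working backward. After the program, the postcondition !((!(h - 3*h - 2 < 1)) && (3*m + 9 < 2*n ==> 3*m <= 3)) must hold; in canonical form it is !((!(2*h > -3)) && (3*m < 2*n - 9 ==> 3*m <= 3)).
Before j := n + j - 8: !((!(2*h > -3)) && (3*m < 2*n - 9 ==> 3*m <= 3))
Before h := m - 7: !((!(2*m > 11)) && (3*m < 2*n - 9 ==> 3*m <= 3))
The weakest precondition is !((!(2*m > 11)) && (3*m < 2*n - 9 ==> 3*m <= 3)).
Check whether !((!(2*m > 7)) && (3*m < 2*n - 9 ==> 3*m <= 3)) implies it.
Countermodel: at the initial state m = 4, n = 0, the precondition holds but the weakest precondition fails.
Answer: invalid


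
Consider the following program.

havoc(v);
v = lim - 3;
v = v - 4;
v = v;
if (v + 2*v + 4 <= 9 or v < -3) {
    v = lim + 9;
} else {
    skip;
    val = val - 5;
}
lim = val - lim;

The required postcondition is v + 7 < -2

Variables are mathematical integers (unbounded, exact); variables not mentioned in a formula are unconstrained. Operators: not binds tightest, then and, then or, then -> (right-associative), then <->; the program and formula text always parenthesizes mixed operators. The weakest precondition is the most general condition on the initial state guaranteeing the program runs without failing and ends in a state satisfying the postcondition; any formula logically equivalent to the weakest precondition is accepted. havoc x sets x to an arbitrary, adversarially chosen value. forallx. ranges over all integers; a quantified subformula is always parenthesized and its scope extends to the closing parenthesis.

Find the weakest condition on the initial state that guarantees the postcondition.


Working backward. After the program, the postcondition v + 7 < -2 must hold; in canonical form it is v < -9.
Before lim := val - lim: v < -9
Then branch requires lim < -18; else branch requires v < -9.
Before the if: ((3*v <= 5 or v < -3) -> lim < -18) and ((not (3*v <= 5 or v < -3)) -> v < -9)
Before v := v: ((3*v <= 5 or v < -3) -> lim < -18) and ((not (3*v <= 5 or v < -3)) -> v < -9)
Before v := v - 4: ((3*v <= 17 or v < 1) -> lim < -18) and ((not (3*v <= 17 or v < 1)) -> v < -5)
Before v := lim - 3: ((3*lim <= 26 or lim < 4) -> lim < -18) and ((not (3*lim <= 26 or lim < 4)) -> lim < -2)
Before havoc v: ((3*lim <= 26 or lim < 4) -> lim < -18) and ((not (3*lim <= 26 or lim < 4)) -> lim < -2)
Answer: WP = ((3*lim <= 26 or lim < 4) -> lim < -18) and ((not (3*lim <= 26 or lim < 4)) -> lim < -2)


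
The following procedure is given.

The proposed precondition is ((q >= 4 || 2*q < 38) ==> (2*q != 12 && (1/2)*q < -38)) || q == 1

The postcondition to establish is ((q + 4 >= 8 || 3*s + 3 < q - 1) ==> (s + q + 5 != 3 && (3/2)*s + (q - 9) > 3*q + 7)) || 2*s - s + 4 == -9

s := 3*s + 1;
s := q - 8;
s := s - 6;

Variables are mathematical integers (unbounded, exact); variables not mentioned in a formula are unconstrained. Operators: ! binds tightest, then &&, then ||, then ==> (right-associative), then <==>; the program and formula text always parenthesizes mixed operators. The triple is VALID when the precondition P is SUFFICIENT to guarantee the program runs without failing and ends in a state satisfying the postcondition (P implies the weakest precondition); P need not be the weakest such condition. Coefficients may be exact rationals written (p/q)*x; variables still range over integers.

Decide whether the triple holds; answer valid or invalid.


Working backward. After the program, the postcondition ((q + 4 >= 8 || 3*s + 3 < q - 1) ==> (s + q + 5 != 3 && (3/2)*s + (q - 9) > 3*q + 7)) || 2*s - s + 4 == -9 must hold; in canonical form it is ((q >= 4 || 3*s < q - 4) ==> (q + s != -2 && (3/2)*s > 2*q + 16)) || s == -13.
Before s := s - 6: ((q >= 4 || 3*s < q + 14) ==> (q + s != 4 && (3/2)*s > 2*q + 25)) || s == -7
Before s := q - 8: ((q >= 4 || 2*q < 38) ==> (2*q != 12 && (1/2)*q < -37)) || q == 1
Before s := 3*s + 1: ((q >= 4 || 2*q < 38) ==> (2*q != 12 && (1/2)*q < -37)) || q == 1
The weakest precondition is ((q >= 4 || 2*q < 38) ==> (2*q != 12 && (1/2)*q < -37)) || q == 1.
Check whether ((q >= 4 || 2*q < 38) ==> (2*q != 12 && (1/2)*q < -38)) || q == 1 implies it.
Every state satisfying the precondition satisfies the weakest precondition: the implication holds.
Answer: valid


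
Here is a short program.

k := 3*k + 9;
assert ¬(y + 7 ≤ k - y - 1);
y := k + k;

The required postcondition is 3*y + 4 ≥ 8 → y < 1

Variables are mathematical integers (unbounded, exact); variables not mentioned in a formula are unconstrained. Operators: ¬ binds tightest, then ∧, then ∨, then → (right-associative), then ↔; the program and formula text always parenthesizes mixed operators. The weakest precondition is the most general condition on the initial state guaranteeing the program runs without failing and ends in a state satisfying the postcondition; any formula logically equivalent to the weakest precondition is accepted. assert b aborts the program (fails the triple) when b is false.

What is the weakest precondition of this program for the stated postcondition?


Working backward. After the program, the postcondition 3*y + 4 ≥ 8 → y < 1 must hold; in canonical form it is 3*y ≥ 4 → y < 1.
Before y := k + k: 6*k ≥ 4 → 2*k < 1
Before assert ¬(y + 7 ≤ k - y - 1): (¬(2*y ≤ k - 8)) ∧ (6*k ≥ 4 → 2*k < 1)
Before k := 3*k + 9: (¬(2*y ≤ 3*k + 1)) ∧ (18*k ≥ -50 → 6*k < -17)
Answer: WP = (¬(2*y ≤ 3*k + 1)) ∧ (18*k ≥ -50 → 6*k < -17)


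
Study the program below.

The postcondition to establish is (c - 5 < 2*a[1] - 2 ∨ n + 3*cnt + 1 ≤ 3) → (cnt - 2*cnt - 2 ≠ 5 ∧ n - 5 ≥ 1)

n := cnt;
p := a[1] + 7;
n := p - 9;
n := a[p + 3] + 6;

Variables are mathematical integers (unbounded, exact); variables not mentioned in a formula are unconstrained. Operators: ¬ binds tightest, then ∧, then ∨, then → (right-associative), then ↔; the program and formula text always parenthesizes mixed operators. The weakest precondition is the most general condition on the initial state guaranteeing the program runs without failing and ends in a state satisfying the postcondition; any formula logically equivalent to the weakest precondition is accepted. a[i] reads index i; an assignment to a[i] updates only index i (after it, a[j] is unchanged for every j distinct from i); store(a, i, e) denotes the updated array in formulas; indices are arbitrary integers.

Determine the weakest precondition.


Working backward. After the program, the postcondition (c - 5 < 2*a[1] - 2 ∨ n + 3*cnt + 1 ≤ 3) → (cnt - 2*cnt - 2 ≠ 5 ∧ n - 5 ≥ 1) must hold; in canonical form it is (c < 2*a[1] + 3 ∨ 3*cnt + n ≤ 2) → (cnt ≠ -7 ∧ n ≥ 6).
Before n := a[p + 3] + 6: (c < 2*a[1] + 3 ∨ a[p + 3] + 3*cnt ≤ -4) → (cnt ≠ -7 ∧ a[p + 3] ≥ 0)
Before n := p - 9: (c < 2*a[1] + 3 ∨ a[p + 3] + 3*cnt ≤ -4) → (cnt ≠ -7 ∧ a[p + 3] ≥ 0)
Before p := a[1] + 7: (c < 2*a[1] + 3 ∨ a[a[1] + 10] + 3*cnt ≤ -4) → (cnt ≠ -7 ∧ a[a[1] + 10] ≥ 0)
Before n := cnt: (c < 2*a[1] + 3 ∨ a[a[1] + 10] + 3*cnt ≤ -4) → (cnt ≠ -7 ∧ a[a[1] + 10] ≥ 0)
Answer: WP = (c < 2*a[1] + 3 ∨ a[a[1] + 10] + 3*cnt ≤ -4) → (cnt ≠ -7 ∧ a[a[1] + 10] ≥ 0)


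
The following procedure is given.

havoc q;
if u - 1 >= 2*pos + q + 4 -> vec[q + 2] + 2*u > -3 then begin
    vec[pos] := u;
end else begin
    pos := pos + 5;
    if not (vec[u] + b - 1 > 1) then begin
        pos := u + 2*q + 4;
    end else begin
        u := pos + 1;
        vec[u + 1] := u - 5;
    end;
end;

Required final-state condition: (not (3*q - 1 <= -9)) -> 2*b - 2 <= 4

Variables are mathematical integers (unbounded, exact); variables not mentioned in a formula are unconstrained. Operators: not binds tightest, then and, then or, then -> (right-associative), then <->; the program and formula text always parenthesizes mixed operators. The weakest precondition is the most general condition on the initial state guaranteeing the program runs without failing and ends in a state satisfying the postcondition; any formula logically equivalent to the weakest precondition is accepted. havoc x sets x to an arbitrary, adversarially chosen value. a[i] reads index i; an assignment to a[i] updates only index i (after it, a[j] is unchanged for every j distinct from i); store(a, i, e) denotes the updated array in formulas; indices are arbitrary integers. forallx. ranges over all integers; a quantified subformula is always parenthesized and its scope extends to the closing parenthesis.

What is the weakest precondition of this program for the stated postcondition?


Working backward. After the program, the postcondition (not (3*q - 1 <= -9)) -> 2*b - 2 <= 4 must hold; in canonical form it is (not (3*q <= -8)) -> 2*b <= 6.
Then branch requires (not (3*q <= -8)) -> 2*b <= 6; else branch requires ((not (vec[u] + b > 2)) -> ((not (3*q <= -8)) -> 2*b <= 6)) and (vec[u] + b > 2 -> ((not (3*q <= -8)) -> 2*b <= 6)).
Before the if: ((u >= 2*pos + q + 5 -> vec[q + 2] + 2*u > -3) -> ((not (3*q <= -8)) -> 2*b <= 6)) and ((not (u >= 2*pos + q + 5 -> vec[q + 2] + 2*u > -3)) -> (((not (vec[u] + b > 2)) -> ((not (3*q <= -8)) -> 2*b <= 6)) and (vec[u] + b > 2 -> ((not (3*q <= -8)) -> 2*b <= 6))))
Before havoc q: forall q_1. (((u >= 2*pos + q_1 + 5 -> vec[q_1 + 2] + 2*u > -3) -> ((not (3*q_1 <= -8)) -> 2*b <= 6)) and ((not (u >= 2*pos + q_1 + 5 -> vec[q_1 + 2] + 2*u > -3)) -> (((not (vec[u] + b > 2)) -> ((not (3*q_1 <= -8)) -> 2*b <= 6)) and (vec[u] + b > 2 -> ((not (3*q_1 <= -8)) -> 2*b <= 6)))))
Answer: WP = forall q_1. (((u >= 2*pos + q_1 + 5 -> vec[q_1 + 2] + 2*u > -3) -> ((not (3*q_1 <= -8)) -> 2*b <= 6)) and ((not (u >= 2*pos + q_1 + 5 -> vec[q_1 + 2] + 2*u > -3)) -> (((not (vec[u] + b > 2)) -> ((not (3*q_1 <= -8)) -> 2*b <= 6)) and (vec[u] + b > 2 -> ((not (3*q_1 <= -8)) -> 2*b <= 6)))))


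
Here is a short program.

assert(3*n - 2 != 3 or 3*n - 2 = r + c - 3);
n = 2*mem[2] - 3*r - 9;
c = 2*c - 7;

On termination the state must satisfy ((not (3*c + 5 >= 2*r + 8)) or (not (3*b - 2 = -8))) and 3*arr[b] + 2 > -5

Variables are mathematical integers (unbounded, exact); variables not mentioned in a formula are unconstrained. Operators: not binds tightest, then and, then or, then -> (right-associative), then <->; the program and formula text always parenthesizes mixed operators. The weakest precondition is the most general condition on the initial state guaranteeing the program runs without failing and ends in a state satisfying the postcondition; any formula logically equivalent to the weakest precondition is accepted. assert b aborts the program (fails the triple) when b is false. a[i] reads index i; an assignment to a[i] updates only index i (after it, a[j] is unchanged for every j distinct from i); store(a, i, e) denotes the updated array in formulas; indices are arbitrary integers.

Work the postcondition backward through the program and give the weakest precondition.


Working backward. After the program, the postcondition ((not (3*c + 5 >= 2*r + 8)) or (not (3*b - 2 = -8))) and 3*arr[b] + 2 > -5 must hold; in canonical form it is ((not (3*c >= 2*r + 3)) or (not (3*b = -6))) and 3*arr[b] > -7.
Before c := 2*c - 7: ((not (6*c >= 2*r + 24)) or (not (3*b = -6))) and 3*arr[b] > -7
Before n := 2*mem[2] - 3*r - 9: ((not (6*c >= 2*r + 24)) or (not (3*b = -6))) and 3*arr[b] > -7
Before assert 3*n - 2 != 3 or 3*n - 2 = r + c - 3: (3*n != 5 or 3*n = c + r - 1) and ((not (6*c >= 2*r + 24)) or (not (3*b = -6))) and 3*arr[b] > -7
Answer: WP = (3*n != 5 or 3*n = c + r - 1) and ((not (6*c >= 2*r + 24)) or (not (3*b = -6))) and 3*arr[b] > -7


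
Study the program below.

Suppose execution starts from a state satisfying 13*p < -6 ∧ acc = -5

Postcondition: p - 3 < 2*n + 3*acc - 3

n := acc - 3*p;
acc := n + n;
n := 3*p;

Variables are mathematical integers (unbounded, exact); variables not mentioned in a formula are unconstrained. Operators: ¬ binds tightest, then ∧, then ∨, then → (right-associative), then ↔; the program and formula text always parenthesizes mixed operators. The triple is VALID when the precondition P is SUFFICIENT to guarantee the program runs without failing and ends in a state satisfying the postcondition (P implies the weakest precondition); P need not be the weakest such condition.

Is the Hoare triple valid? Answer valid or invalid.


Working backward. After the program, the postcondition p - 3 < 2*n + 3*acc - 3 must hold; in canonical form it is p < 3*acc + 2*n.
Before n := 3*p: 3*acc + 5*p > 0
Before acc := n + n: 6*n + 5*p > 0
Before n := acc - 3*p: 6*acc > 13*p
The weakest precondition is 6*acc > 13*p.
Check whether 13*p < -6 ∧ acc = -5 implies it.
Countermodel: at the initial state acc = -5, p = -2, the precondition holds but the weakest precondition fails.
Answer: invalid


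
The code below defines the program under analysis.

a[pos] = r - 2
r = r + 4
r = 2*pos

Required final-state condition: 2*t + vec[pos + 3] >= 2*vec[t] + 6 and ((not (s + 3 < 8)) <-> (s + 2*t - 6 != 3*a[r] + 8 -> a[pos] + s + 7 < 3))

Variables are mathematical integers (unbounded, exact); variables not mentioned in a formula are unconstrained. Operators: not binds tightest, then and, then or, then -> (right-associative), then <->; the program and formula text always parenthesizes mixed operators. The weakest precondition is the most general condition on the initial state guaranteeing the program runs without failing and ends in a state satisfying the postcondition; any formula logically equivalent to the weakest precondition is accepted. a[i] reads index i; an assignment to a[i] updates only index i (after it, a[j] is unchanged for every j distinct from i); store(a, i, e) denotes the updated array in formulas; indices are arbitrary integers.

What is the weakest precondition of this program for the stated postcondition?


Working backward. After the program, the postcondition 2*t + vec[pos + 3] >= 2*vec[t] + 6 and ((not (s + 3 < 8)) <-> (s + 2*t - 6 != 3*a[r] + 8 -> a[pos] + s + 7 < 3)) must hold; in canonical form it is vec[pos + 3] + 2*t >= 2*vec[t] + 6 and ((not (s < 5)) <-> (s + 2*t != 3*a[r] + 14 -> a[pos] + s < -4)).
Before r := 2*pos: vec[pos + 3] + 2*t >= 2*vec[t] + 6 and ((not (s < 5)) <-> (s + 2*t != 3*a[2*pos] + 14 -> a[pos] + s < -4))
Before r := r + 4: vec[pos + 3] + 2*t >= 2*vec[t] + 6 and ((not (s < 5)) <-> (s + 2*t != 3*a[2*pos] + 14 -> a[pos] + s < -4))
Before a[pos] := r - 2: vec[pos + 3] + 2*t >= 2*vec[t] + 6 and ((not (s < 5)) <-> (s + 2*t != 3*store(a, pos, r - 2)[2*pos] + 14 -> store(a, pos, r - 2)[pos] + s < -4))
Answer: WP = vec[pos + 3] + 2*t >= 2*vec[t] + 6 and ((not (s < 5)) <-> (s + 2*t != 3*store(a, pos, r - 2)[2*pos] + 14 -> store(a, pos, r - 2)[pos] + s < -4))


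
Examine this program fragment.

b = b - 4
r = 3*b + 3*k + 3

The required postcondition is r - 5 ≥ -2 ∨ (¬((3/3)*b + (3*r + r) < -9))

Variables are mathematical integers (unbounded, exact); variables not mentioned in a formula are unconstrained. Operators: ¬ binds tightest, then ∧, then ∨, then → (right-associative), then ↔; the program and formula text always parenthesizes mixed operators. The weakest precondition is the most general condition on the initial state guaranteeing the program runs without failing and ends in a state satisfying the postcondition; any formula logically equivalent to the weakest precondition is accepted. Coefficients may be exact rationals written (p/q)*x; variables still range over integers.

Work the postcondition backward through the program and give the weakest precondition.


Working backward. After the program, the postcondition r - 5 ≥ -2 ∨ (¬((3/3)*b + (3*r + r) < -9)) must hold; in canonical form it is r ≥ 3 ∨ (¬(b + 4*r < -9)).
Before r := 3*b + 3*k + 3: 3*b + 3*k ≥ 0 ∨ (¬(13*b + 12*k < -21))
Before b := b - 4: 3*b + 3*k ≥ 12 ∨ (¬(13*b + 12*k < 31))
Answer: WP = 3*b + 3*k ≥ 12 ∨ (¬(13*b + 12*k < 31))


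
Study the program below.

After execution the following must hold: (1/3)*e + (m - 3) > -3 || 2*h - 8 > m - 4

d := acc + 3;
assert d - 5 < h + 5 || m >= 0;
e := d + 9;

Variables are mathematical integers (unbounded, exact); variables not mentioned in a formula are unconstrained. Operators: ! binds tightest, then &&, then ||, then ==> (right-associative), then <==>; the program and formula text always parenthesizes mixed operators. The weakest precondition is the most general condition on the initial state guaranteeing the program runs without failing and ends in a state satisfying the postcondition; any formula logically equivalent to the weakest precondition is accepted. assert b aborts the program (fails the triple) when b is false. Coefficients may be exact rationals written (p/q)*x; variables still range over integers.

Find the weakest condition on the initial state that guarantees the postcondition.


Working backward. After the program, the postcondition (1/3)*e + (m - 3) > -3 || 2*h - 8 > m - 4 must hold; in canonical form it is (1/3)*e + m > 0 || 2*h > m + 4.
Before e := d + 9: (1/3)*d + m > -3 || 2*h > m + 4
Before assert d - 5 < h + 5 || m >= 0: (d < h + 10 || m >= 0) && ((1/3)*d + m > -3 || 2*h > m + 4)
Before d := acc + 3: (acc < h + 7 || m >= 0) && ((1/3)*acc + m > -4 || 2*h > m + 4)
Answer: WP = (acc < h + 7 || m >= 0) && ((1/3)*acc + m > -4 || 2*h > m + 4)


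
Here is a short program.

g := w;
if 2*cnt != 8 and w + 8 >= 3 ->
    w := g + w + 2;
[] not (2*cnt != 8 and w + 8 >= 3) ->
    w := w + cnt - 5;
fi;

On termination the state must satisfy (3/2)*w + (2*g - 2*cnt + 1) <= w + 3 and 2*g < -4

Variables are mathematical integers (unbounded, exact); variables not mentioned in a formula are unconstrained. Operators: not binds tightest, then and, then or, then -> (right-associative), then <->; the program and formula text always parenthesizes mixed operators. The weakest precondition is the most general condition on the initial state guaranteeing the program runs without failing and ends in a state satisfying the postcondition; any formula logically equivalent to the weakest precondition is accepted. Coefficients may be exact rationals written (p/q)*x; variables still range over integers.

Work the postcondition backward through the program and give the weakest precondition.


Working backward. After the program, the postcondition (3/2)*w + (2*g - 2*cnt + 1) <= w + 3 and 2*g < -4 must hold; in canonical form it is 2*g + (1/2)*w <= 2*cnt + 2 and 2*g < -4.
Then branch requires (5/2)*g + (1/2)*w <= 2*cnt + 1 and 2*g < -4; else branch requires 2*g + (1/2)*w <= (3/2)*cnt + 9/2 and 2*g < -4.
Before the if: ((2*cnt != 8 and w >= -5) -> ((5/2)*g + (1/2)*w <= 2*cnt + 1 and 2*g < -4)) and ((not (2*cnt != 8 and w >= -5)) -> (2*g + (1/2)*w <= (3/2)*cnt + 9/2 and 2*g < -4))
Before g := w: ((2*cnt != 8 and w >= -5) -> (3*w <= 2*cnt + 1 and 2*w < -4)) and ((not (2*cnt != 8 and w >= -5)) -> ((5/2)*w <= (3/2)*cnt + 9/2 and 2*w < -4))
Answer: WP = ((2*cnt != 8 and w >= -5) -> (3*w <= 2*cnt + 1 and 2*w < -4)) and ((not (2*cnt != 8 and w >= -5)) -> ((5/2)*w <= (3/2)*cnt + 9/2 and 2*w < -4))


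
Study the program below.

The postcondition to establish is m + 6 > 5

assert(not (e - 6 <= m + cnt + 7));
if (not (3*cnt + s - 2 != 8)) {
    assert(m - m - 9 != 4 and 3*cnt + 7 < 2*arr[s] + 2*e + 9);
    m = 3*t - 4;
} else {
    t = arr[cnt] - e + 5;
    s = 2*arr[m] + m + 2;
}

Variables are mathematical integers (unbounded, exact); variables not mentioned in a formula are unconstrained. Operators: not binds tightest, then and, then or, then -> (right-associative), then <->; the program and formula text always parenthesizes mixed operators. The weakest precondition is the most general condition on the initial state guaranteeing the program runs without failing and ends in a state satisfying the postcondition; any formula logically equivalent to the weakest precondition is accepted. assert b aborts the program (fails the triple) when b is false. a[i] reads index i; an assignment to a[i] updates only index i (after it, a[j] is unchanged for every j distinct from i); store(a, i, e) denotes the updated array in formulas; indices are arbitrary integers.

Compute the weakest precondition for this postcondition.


Working backward. After the program, the postcondition m + 6 > 5 must hold; in canonical form it is m > -1.
Then branch requires 3*cnt < 2*arr[s] + 2*e + 2 and 3*t > 3; else branch requires m > -1.
Before the if: ((not (3*cnt + s != 10)) -> (3*cnt < 2*arr[s] + 2*e + 2 and 3*t > 3)) and (3*cnt + s != 10 -> m > -1)
Before assert not (e - 6 <= m + cnt + 7): (not (e <= cnt + m + 13)) and ((not (3*cnt + s != 10)) -> (3*cnt < 2*arr[s] + 2*e + 2 and 3*t > 3)) and (3*cnt + s != 10 -> m > -1)
Answer: WP = (not (e <= cnt + m + 13)) and ((not (3*cnt + s != 10)) -> (3*cnt < 2*arr[s] + 2*e + 2 and 3*t > 3)) and (3*cnt + s != 10 -> m > -1)


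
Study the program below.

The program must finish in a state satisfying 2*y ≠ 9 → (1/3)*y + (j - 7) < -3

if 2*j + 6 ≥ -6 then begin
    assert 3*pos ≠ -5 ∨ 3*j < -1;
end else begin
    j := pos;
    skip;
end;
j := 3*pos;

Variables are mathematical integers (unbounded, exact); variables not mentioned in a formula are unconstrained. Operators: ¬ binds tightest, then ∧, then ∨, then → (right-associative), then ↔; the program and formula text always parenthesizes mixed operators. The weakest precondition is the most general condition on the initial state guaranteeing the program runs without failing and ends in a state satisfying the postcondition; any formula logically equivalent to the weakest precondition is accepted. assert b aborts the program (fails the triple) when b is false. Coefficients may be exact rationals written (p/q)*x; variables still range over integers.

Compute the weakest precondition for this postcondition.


Working backward. After the program, the postcondition 2*y ≠ 9 → (1/3)*y + (j - 7) < -3 must hold; in canonical form it is 2*y ≠ 9 → j + (1/3)*y < 4.
Before j := 3*pos: 2*y ≠ 9 → 3*pos + (1/3)*y < 4
Then branch requires (3*pos ≠ -5 ∨ 3*j < -1) ∧ (2*y ≠ 9 → 3*pos + (1/3)*y < 4); else branch requires 2*y ≠ 9 → 3*pos + (1/3)*y < 4.
Before the if: (2*j ≥ -12 → ((3*pos ≠ -5 ∨ 3*j < -1) ∧ (2*y ≠ 9 → 3*pos + (1/3)*y < 4))) ∧ ((¬(2*j ≥ -12)) → (2*y ≠ 9 → 3*pos + (1/3)*y < 4))
Answer: WP = (2*j ≥ -12 → ((3*pos ≠ -5 ∨ 3*j < -1) ∧ (2*y ≠ 9 → 3*pos + (1/3)*y < 4))) ∧ ((¬(2*j ≥ -12)) → (2*y ≠ 9 → 3*pos + (1/3)*y < 4))


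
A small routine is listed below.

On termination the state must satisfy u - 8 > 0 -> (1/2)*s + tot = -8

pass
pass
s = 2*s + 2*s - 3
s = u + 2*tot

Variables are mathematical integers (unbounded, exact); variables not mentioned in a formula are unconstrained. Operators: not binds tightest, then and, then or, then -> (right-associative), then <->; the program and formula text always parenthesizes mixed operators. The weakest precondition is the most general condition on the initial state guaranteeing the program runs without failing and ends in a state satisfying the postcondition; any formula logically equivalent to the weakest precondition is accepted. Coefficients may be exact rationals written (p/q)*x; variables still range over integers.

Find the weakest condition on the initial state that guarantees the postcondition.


Working backward. After the program, the postcondition u - 8 > 0 -> (1/2)*s + tot = -8 must hold; in canonical form it is u > 8 -> (1/2)*s + tot = -8.
Before s := u + 2*tot: u > 8 -> 2*tot + (1/2)*u = -8
Before s := 2*s + 2*s - 3: u > 8 -> 2*tot + (1/2)*u = -8
Before skip: u > 8 -> 2*tot + (1/2)*u = -8
Before skip: u > 8 -> 2*tot + (1/2)*u = -8
Answer: WP = u > 8 -> 2*tot + (1/2)*u = -8


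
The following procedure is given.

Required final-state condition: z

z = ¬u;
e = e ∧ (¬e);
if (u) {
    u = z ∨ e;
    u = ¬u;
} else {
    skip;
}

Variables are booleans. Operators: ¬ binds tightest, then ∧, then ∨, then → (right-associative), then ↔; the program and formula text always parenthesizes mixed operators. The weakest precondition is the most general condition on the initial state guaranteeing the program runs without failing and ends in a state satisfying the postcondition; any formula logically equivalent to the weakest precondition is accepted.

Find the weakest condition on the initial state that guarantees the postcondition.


Working backward. After the program, z must hold.
Then branch requires z; else branch requires z.
Before the if: (u → z) ∧ ((¬u) → z)
Before e := e ∧ (¬e): (u → z) ∧ ((¬u) → z)
Before z := ¬u: u → (¬u)
Answer: WP = u → (¬u)


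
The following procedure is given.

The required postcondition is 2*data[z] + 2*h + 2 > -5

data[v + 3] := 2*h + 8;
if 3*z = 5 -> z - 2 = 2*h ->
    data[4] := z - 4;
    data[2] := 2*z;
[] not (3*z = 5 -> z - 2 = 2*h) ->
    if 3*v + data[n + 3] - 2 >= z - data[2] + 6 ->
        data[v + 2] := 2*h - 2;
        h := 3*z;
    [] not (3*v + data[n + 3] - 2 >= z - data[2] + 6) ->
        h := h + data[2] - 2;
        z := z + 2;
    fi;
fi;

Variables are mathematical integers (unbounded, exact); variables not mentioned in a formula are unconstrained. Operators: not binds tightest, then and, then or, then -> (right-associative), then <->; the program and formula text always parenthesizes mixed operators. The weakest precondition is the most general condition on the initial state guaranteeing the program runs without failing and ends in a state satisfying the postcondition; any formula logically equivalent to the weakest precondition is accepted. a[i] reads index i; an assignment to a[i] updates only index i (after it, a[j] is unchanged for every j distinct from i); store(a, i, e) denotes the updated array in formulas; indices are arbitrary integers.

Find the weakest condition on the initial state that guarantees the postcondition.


Working backward. After the program, the postcondition 2*data[z] + 2*h + 2 > -5 must hold; in canonical form it is 2*data[z] + 2*h > -7.
Then branch requires 2*store(store(data, 4, z - 4), 2, 2*z)[z] + 2*h > -7; else branch requires (data[n + 3] + data[2] + 3*v >= z + 8 -> 2*store(data, v + 2, 2*h - 2)[z] + 6*z > -7) and ((not (data[n + 3] + data[2] + 3*v >= z + 8)) -> 2*data[z + 2] + 2*data[2] + 2*h > -3).
Before the if: ((3*z = 5 -> z = 2*h + 2) -> 2*store(store(data, 4, z - 4), 2, 2*z)[z] + 2*h > -7) and ((not (3*z = 5 -> z = 2*h + 2)) -> ((data[n + 3] + data[2] + 3*v >= z + 8 -> 2*store(data, v + 2, 2*h - 2)[z] + 6*z > -7) and ((not (data[n + 3] + data[2] + 3*v >= z + 8)) -> 2*data[z + 2] + 2*data[2] + 2*h > -3)))
Before data[v + 3] := 2*h + 8: ((3*z = 5 -> z = 2*h + 2) -> 2*store(store(store(data, v + 3, 2*h + 8), 4, z - 4), 2, 2*z)[z] + 2*h > -7) and ((not (3*z = 5 -> z = 2*h + 2)) -> ((store(data, v + 3, 2*h + 8)[n + 3] + store(data, v + 3, 2*h + 8)[2] + 3*v >= z + 8 -> 2*store(store(data, v + 3, 2*h + 8), v + 2, 2*h - 2)[z] + 6*z > -7) and ((not (store(data, v + 3, 2*h + 8)[n + 3] + store(data, v + 3, 2*h + 8)[2] + 3*v >= z + 8)) -> 2*store(data, v + 3, 2*h + 8)[z + 2] + 2*store(data, v + 3, 2*h + 8)[2] + 2*h > -3)))
Answer: WP = ((3*z = 5 -> z = 2*h + 2) -> 2*store(store(store(data, v + 3, 2*h + 8), 4, z - 4), 2, 2*z)[z] + 2*h > -7) and ((not (3*z = 5 -> z = 2*h + 2)) -> ((store(data, v + 3, 2*h + 8)[n + 3] + store(data, v + 3, 2*h + 8)[2] + 3*v >= z + 8 -> 2*store(store(data, v + 3, 2*h + 8), v + 2, 2*h - 2)[z] + 6*z > -7) and ((not (store(data, v + 3, 2*h + 8)[n + 3] + store(data, v + 3, 2*h + 8)[2] + 3*v >= z + 8)) -> 2*store(data, v + 3, 2*h + 8)[z + 2] + 2*store(data, v + 3, 2*h + 8)[2] + 2*h > -3)))


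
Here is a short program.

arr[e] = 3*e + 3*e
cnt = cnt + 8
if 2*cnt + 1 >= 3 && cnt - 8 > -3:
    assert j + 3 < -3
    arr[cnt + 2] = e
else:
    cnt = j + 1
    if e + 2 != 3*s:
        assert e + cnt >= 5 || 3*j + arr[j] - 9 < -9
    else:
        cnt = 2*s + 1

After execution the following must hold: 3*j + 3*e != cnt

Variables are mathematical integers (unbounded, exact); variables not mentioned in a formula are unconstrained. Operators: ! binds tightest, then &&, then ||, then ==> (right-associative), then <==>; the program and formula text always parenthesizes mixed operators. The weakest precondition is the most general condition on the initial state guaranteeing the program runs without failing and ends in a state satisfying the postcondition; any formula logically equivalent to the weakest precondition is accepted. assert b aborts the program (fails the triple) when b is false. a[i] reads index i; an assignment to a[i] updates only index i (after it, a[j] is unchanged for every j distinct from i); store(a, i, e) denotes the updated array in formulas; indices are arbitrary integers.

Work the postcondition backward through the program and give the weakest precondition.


Working backward. After the program, the postcondition 3*j + 3*e != cnt must hold; in canonical form it is 3*e + 3*j != cnt.
Then branch requires j < -6 && 3*e + 3*j != cnt; else branch requires (e != 3*s - 2 ==> ((e + j >= 4 || arr[j] + 3*j < 0) && 3*e + 2*j != 1)) && ((!(e != 3*s - 2)) ==> 3*e + 3*j != 2*s + 1).
Before the if: ((2*cnt >= 2 && cnt > 5) ==> (j < -6 && 3*e + 3*j != cnt)) && ((!(2*cnt >= 2 && cnt > 5)) ==> ((e != 3*s - 2 ==> ((e + j >= 4 || arr[j] + 3*j < 0) && 3*e + 2*j != 1)) && ((!(e != 3*s - 2)) ==> 3*e + 3*j != 2*s + 1)))
Before cnt := cnt + 8: ((2*cnt >= -14 && cnt > -3) ==> (j < -6 && 3*e + 3*j != cnt + 8)) && ((!(2*cnt >= -14 && cnt > -3)) ==> ((e != 3*s - 2 ==> ((e + j >= 4 || arr[j] + 3*j < 0) && 3*e + 2*j != 1)) && ((!(e != 3*s - 2)) ==> 3*e + 3*j != 2*s + 1)))
Before arr[e] := 3*e + 3*e: ((2*cnt >= -14 && cnt > -3) ==> (j < -6 && 3*e + 3*j != cnt + 8)) && ((!(2*cnt >= -14 && cnt > -3)) ==> ((e != 3*s - 2 ==> ((e + j >= 4 || store(arr, e, 6*e)[j] + 3*j < 0) && 3*e + 2*j != 1)) && ((!(e != 3*s - 2)) ==> 3*e + 3*j != 2*s + 1)))
Answer: WP = ((2*cnt >= -14 && cnt > -3) ==> (j < -6 && 3*e + 3*j != cnt + 8)) && ((!(2*cnt >= -14 && cnt > -3)) ==> ((e != 3*s - 2 ==> ((e + j >= 4 || store(arr, e, 6*e)[j] + 3*j < 0) && 3*e + 2*j != 1)) && ((!(e != 3*s - 2)) ==> 3*e + 3*j != 2*s + 1)))


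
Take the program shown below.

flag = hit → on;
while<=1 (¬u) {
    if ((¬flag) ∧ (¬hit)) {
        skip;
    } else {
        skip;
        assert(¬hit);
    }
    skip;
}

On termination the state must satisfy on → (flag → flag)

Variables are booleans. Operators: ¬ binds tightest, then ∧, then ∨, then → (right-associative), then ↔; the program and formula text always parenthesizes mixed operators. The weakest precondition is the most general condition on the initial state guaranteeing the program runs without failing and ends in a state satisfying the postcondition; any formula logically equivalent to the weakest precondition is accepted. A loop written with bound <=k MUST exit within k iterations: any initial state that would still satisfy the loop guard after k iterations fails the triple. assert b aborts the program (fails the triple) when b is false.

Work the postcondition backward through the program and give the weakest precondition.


Working backward. After the program, the postcondition on → (flag → flag) must hold; in canonical form it is true.
Before the loop (bound <=1), unroll the exhaustion recursion (WP_0 = exit-now case; WP_j = one more guarded iteration, up to j = 1):
  WP_0: u
  WP_1: (¬u) → ((((¬flag) ∧ (¬hit)) → u) ∧ ((¬((¬flag) ∧ (¬hit))) → ((¬hit) ∧ u)))
So before the loop: (¬u) → ((((¬flag) ∧ (¬hit)) → u) ∧ ((¬((¬flag) ∧ (¬hit))) → ((¬hit) ∧ u)))
Before flag := hit → on: (¬u) → ((((¬(hit → on)) ∧ (¬hit)) → u) ∧ ((¬((¬(hit → on)) ∧ (¬hit))) → ((¬hit) ∧ u)))
Answer: WP = (¬u) → ((((¬(hit → on)) ∧ (¬hit)) → u) ∧ ((¬((¬(hit → on)) ∧ (¬hit))) → ((¬hit) ∧ u)))


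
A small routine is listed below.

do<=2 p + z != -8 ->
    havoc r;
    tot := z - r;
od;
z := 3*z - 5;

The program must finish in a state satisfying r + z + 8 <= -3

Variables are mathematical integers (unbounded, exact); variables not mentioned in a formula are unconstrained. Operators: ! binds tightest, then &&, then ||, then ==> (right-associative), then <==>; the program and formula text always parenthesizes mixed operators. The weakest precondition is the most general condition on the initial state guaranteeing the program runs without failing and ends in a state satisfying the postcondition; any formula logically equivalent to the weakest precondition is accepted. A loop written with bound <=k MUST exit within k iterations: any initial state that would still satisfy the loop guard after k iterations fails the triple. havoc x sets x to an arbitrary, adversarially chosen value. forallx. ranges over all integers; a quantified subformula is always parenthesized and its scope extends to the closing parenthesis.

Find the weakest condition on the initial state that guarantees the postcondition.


Working backward. After the program, the postcondition r + z + 8 <= -3 must hold; in canonical form it is r + z <= -11.
Before z := 3*z - 5: r + 3*z <= -6
Before the loop (bound <=2), unroll the exhaustion recursion (WP_0 = exit-now case; WP_j = one more guarded iteration, up to j = 2):
  WP_0: (!(p + z != -8)) && r + 3*z <= -6
  WP_1: (p + z != -8 ==> (forall r_1. ((!(p + z != -8)) && r_1 + 3*z <= -6))) && ((!(p + z != -8)) ==> r + 3*z <= -6)
  WP_2: (p + z != -8 ==> (forall r_2. ((p + z != -8 ==> (forall r_1. ((!(p + z != -8)) && r_1 + 3*z <= -6))) && ((!(p + z != -8)) ==> r_2 + 3*z <= -6)))) && ((!(p + z != -8)) ==> r + 3*z <= -6)
So before the loop: (p + z != -8 ==> (forall r_2. ((p + z != -8 ==> (forall r_1. ((!(p + z != -8)) && r_1 + 3*z <= -6))) && ((!(p + z != -8)) ==> r_2 + 3*z <= -6)))) && ((!(p + z != -8)) ==> r + 3*z <= -6)
Answer: WP = (p + z != -8 ==> (forall r_2. ((p + z != -8 ==> (forall r_1. ((!(p + z != -8)) && r_1 + 3*z <= -6))) && ((!(p + z != -8)) ==> r_2 + 3*z <= -6)))) && ((!(p + z != -8)) ==> r + 3*z <= -6)


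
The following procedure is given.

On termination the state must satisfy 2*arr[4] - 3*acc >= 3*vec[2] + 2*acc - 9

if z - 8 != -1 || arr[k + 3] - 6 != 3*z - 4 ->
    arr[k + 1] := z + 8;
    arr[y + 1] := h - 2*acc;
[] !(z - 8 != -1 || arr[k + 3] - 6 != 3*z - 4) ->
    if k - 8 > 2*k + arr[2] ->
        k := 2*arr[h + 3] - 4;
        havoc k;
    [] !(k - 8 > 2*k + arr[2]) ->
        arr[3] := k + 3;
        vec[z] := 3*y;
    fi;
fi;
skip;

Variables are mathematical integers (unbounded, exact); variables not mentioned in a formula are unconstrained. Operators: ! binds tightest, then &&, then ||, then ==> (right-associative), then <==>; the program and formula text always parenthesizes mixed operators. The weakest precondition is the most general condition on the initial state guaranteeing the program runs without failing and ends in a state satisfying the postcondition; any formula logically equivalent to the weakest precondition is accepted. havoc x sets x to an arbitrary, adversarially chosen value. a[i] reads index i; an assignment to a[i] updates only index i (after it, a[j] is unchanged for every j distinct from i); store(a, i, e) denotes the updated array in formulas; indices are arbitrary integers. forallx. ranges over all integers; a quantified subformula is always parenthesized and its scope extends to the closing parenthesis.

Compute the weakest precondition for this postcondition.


Working backward. After the program, the postcondition 2*arr[4] - 3*acc >= 3*vec[2] + 2*acc - 9 must hold; in canonical form it is 2*arr[4] >= 3*vec[2] + 5*acc - 9.
Before skip: 2*arr[4] >= 3*vec[2] + 5*acc - 9
Then branch requires 2*store(store(arr, k + 1, z + 8), y + 1, -2*acc + h)[4] >= 3*vec[2] + 5*acc - 9; else branch requires (arr[2] + k < -8 ==> 2*arr[4] >= 3*vec[2] + 5*acc - 9) && ((!(arr[2] + k < -8)) ==> 2*arr[4] >= 3*store(vec, z, 3*y)[2] + 5*acc - 9).
Before the if: ((z != 7 || arr[k + 3] != 3*z + 2) ==> 2*store(store(arr, k + 1, z + 8), y + 1, -2*acc + h)[4] >= 3*vec[2] + 5*acc - 9) && ((!(z != 7 || arr[k + 3] != 3*z + 2)) ==> ((arr[2] + k < -8 ==> 2*arr[4] >= 3*vec[2] + 5*acc - 9) && ((!(arr[2] + k < -8)) ==> 2*arr[4] >= 3*store(vec, z, 3*y)[2] + 5*acc - 9)))
Answer: WP = ((z != 7 || arr[k + 3] != 3*z + 2) ==> 2*store(store(arr, k + 1, z + 8), y + 1, -2*acc + h)[4] >= 3*vec[2] + 5*acc - 9) && ((!(z != 7 || arr[k + 3] != 3*z + 2)) ==> ((arr[2] + k < -8 ==> 2*arr[4] >= 3*vec[2] + 5*acc - 9) && ((!(arr[2] + k < -8)) ==> 2*arr[4] >= 3*store(vec, z, 3*y)[2] + 5*acc - 9)))


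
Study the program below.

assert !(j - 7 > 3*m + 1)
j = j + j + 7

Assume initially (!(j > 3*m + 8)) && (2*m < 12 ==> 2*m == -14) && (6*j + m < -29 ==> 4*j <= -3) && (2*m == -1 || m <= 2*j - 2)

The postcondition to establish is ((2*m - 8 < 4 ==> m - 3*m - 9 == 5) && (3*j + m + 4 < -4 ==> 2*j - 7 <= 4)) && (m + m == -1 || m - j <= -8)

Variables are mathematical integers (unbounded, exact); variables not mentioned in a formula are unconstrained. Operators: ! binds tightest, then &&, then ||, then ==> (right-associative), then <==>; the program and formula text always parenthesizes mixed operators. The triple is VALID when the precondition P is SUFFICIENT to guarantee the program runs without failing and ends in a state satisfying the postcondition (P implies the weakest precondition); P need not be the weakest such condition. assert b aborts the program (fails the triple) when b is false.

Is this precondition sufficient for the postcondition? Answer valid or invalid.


Working backward. After the program, the postcondition ((2*m - 8 < 4 ==> m - 3*m - 9 == 5) && (3*j + m + 4 < -4 ==> 2*j - 7 <= 4)) && (m + m == -1 || m - j <= -8) must hold; in canonical form it is (2*m < 12 ==> 2*m == -14) && (3*j + m < -8 ==> 2*j <= 11) && (2*m == -1 || m <= j - 8).
Before j := j + j + 7: (2*m < 12 ==> 2*m == -14) && (6*j + m < -29 ==> 4*j <= -3) && (2*m == -1 || m <= 2*j - 1)
Before assert !(j - 7 > 3*m + 1): (!(j > 3*m + 8)) && (2*m < 12 ==> 2*m == -14) && (6*j + m < -29 ==> 4*j <= -3) && (2*m == -1 || m <= 2*j - 1)
The weakest precondition is (!(j > 3*m + 8)) && (2*m < 12 ==> 2*m == -14) && (6*j + m < -29 ==> 4*j <= -3) && (2*m == -1 || m <= 2*j - 1).
Check whether (!(j > 3*m + 8)) && (2*m < 12 ==> 2*m == -14) && (6*j + m < -29 ==> 4*j <= -3) && (2*m == -1 || m <= 2*j - 2) implies it.
Every state satisfying the precondition satisfies the weakest precondition: the implication holds.
Answer: valid


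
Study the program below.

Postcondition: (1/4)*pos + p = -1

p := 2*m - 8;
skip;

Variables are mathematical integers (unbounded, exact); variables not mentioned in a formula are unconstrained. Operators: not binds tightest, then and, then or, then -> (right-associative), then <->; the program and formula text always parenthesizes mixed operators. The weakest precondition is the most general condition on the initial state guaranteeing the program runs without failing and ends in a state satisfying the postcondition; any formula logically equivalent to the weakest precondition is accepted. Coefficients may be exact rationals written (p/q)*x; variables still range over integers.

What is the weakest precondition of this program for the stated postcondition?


Working backward. After the program, the postcondition (1/4)*pos + p = -1 must hold; in canonical form it is p + (1/4)*pos = -1.
Before skip: p + (1/4)*pos = -1
Before p := 2*m - 8: 2*m + (1/4)*pos = 7
Answer: WP = 2*m + (1/4)*pos = 7


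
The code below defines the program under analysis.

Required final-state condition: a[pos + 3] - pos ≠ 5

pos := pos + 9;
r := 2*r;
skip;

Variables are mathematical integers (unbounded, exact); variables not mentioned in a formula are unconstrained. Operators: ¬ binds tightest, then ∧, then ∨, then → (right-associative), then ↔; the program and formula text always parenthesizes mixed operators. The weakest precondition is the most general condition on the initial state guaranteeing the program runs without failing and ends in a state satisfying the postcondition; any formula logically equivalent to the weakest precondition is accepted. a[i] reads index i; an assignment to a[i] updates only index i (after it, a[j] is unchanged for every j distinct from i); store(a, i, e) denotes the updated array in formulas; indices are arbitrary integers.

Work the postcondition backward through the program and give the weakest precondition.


Working backward. After the program, the postcondition a[pos + 3] - pos ≠ 5 must hold; in canonical form it is a[pos + 3] ≠ pos + 5.
Before skip: a[pos + 3] ≠ pos + 5
Before r := 2*r: a[pos + 3] ≠ pos + 5
Before pos := pos + 9: a[pos + 12] ≠ pos + 14
Answer: WP = a[pos + 12] ≠ pos + 14
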